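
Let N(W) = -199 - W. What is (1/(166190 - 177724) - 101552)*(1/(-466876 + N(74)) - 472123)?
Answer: 129166239050805427616/2694048283 ≈ 4.7945e+10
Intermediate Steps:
(1/(166190 - 177724) - 101552)*(1/(-466876 + N(74)) - 472123) = (1/(166190 - 177724) - 101552)*(1/(-466876 + (-199 - 1*74)) - 472123) = (1/(-11534) - 101552)*(1/(-466876 + (-199 - 74)) - 472123) = (-1/11534 - 101552)*(1/(-466876 - 273) - 472123) = -1171300769*(1/(-467149) - 472123)/11534 = -1171300769*(-1/467149 - 472123)/11534 = -1171300769/11534*(-220551787328/467149) = 129166239050805427616/2694048283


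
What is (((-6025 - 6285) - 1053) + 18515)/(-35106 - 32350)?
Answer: -161/2108 ≈ -0.076376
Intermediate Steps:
(((-6025 - 6285) - 1053) + 18515)/(-35106 - 32350) = ((-12310 - 1053) + 18515)/(-67456) = (-13363 + 18515)*(-1/67456) = 5152*(-1/67456) = -161/2108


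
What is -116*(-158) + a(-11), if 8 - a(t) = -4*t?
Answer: 18292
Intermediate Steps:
a(t) = 8 + 4*t (a(t) = 8 - (-4)*t = 8 + 4*t)
-116*(-158) + a(-11) = -116*(-158) + (8 + 4*(-11)) = 18328 + (8 - 44) = 18328 - 36 = 18292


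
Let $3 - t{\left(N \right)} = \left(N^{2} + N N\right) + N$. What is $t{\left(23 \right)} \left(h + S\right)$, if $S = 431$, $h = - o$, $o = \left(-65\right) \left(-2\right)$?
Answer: $-324478$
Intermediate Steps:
$t{\left(N \right)} = 3 - N - 2 N^{2}$ ($t{\left(N \right)} = 3 - \left(\left(N^{2} + N N\right) + N\right) = 3 - \left(\left(N^{2} + N^{2}\right) + N\right) = 3 - \left(2 N^{2} + N\right) = 3 - \left(N + 2 N^{2}\right) = 3 - N - 2 N^{2}$)
$o = 130$
$h = -130$ ($h = \left(-1\right) 130 = -130$)
$t{\left(23 \right)} \left(h + S\right) = \left(3 - 23 - 2 \cdot 23^{2}\right) \left(-130 + 431\right) = \left(3 - 23 - 1058\right) 301 = \left(-1078\right) 301 = -324478$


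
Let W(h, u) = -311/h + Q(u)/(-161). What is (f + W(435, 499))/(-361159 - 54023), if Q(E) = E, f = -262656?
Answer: 9197690048/14538635685 ≈ 0.63264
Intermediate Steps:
W(h, u) = -311/h - u/161 (W(h, u) = -311/h + u/(-161) = -311/h + u*(-1/161) = -311/h - u/161)
(f + W(435, 499))/(-361159 - 54023) = (-262656 + (-311/435 - 1/161*499))/(-361159 - 54023) = (-262656 + (-311*1/435 - 499/161))/(-415182) = (-262656 + (-311/435 - 499/161))*(-1/415182) = (-262656 - 267136/70035)*(-1/415182) = -18395380096/70035*(-1/415182) = 9197690048/14538635685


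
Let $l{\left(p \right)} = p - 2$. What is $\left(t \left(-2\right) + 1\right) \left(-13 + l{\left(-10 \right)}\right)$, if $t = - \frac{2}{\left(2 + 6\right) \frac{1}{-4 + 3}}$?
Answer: $- \frac{25}{2} \approx -12.5$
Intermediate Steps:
$l{\left(p \right)} = -2 + p$
$t = \frac{1}{4}$ ($t = - \frac{2}{8 \frac{1}{-1}} = - \frac{2}{8 \left(-1\right)} = - \frac{2}{-8} = \left(-2\right) \left(- \frac{1}{8}\right) = \frac{1}{4} \approx 0.25$)
$\left(t \left(-2\right) + 1\right) \left(-13 + l{\left(-10 \right)}\right) = \left(\frac{1}{4} \left(-2\right) + 1\right) \left(-13 - 12\right) = \left(- \frac{1}{2} + 1\right) \left(-13 - 12\right) = \frac{1}{2} \left(-25\right) = - \frac{25}{2}$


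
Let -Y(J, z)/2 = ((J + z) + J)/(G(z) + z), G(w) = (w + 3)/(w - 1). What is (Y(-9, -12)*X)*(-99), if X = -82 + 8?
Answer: -1904760/49 ≈ -38873.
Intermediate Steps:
X = -74
G(w) = (3 + w)/(-1 + w)
Y(J, z) = -2*(z + 2*J)/(z + (3 + z)/(-1 + z)) (Y(J, z) = -2*((J + z) + J)/((3 + z)/(-1 + z) + z) = -2*(z + 2*J)/(z + (3 + z)/(-1 + z)))
(Y(-9, -12)*X)*(-99) = (-2*(-1 - 12)*(-12 + 2*(-9))/(3 - 12 - 12*(-1 - 12))*(-74))*(-99) = (-2*(-13)*(-12 - 18)/(3 - 12 - 12*(-13))*(-74))*(-99) = (-2*(-13)*(-30)/(3 - 12 + 156)*(-74))*(-99) = (-2*(-13)*(-30)/147*(-74))*(-99) = (-2*1/147*(-13)*(-30)*(-74))*(-99) = -260/49*(-74)*(-99) = (19240/49)*(-99) = -1904760/49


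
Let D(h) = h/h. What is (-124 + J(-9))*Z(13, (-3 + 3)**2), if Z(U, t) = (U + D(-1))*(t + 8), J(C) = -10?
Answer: -15008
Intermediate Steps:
D(h) = 1
Z(U, t) = (1 + U)*(8 + t) (Z(U, t) = (U + 1)*(t + 8) = (1 + U)*(8 + t))
(-124 + J(-9))*Z(13, (-3 + 3)**2) = (-124 - 10)*(8 + (-3 + 3)**2 + 8*13 + 13*(-3 + 3)**2) = -134*(8 + 0**2 + 104 + 13*0**2) = -134*(8 + 0 + 104 + 13*0) = -134*(8 + 0 + 104 + 0) = -134*112 = -15008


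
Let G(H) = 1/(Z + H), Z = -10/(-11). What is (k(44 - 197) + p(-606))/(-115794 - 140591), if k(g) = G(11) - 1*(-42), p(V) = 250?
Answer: -38263/33586435 ≈ -0.0011392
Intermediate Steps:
Z = 10/11 (Z = -10*(-1/11) = 10/11 ≈ 0.90909)
G(H) = 1/(10/11 + H)
k(g) = 5513/131 (k(g) = 11/(10 + 11*11) - 1*(-42) = 11/(10 + 121) + 42 = 11/131 + 42 = 5513/131)
(k(44 - 197) + p(-606))/(-115794 - 140591) = (5513/131 + 250)/(-115794 - 140591) = (38263/131)/(-256385) = (38263/131)*(-1/256385) = -38263/33586435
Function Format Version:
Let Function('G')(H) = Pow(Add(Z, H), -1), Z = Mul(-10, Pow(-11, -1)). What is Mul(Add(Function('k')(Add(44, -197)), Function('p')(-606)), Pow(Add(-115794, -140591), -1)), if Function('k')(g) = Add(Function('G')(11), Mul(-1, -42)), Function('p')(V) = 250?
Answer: Rational(-38263, 33586435) ≈ -0.0011392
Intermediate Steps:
Z = Rational(10, 11) (Z = Mul(-10, Rational(-1, 11)) = Rational(10, 11) ≈ 0.90909)
Function('G')(H) = Pow(Add(Rational(10, 11), H), -1)
Function('k')(g) = Rational(5513, 131) (Function('k')(g) = Add(Mul(11, Pow(Add(10, Mul(11, 11)), -1)), Mul(-1, -42)) = Add(Mul(11, Pow(Add(10, 121), -1)), 42) = Add(Mul(11, Pow(131, -1)), 42) = Add(Mul(11, Rational(1, 131)), 42) = Add(Rational(11, 131), 42) = Rational(5513, 131))
Mul(Add(Function('k')(Add(44, -197)), Function('p')(-606)), Pow(Add(-115794, -140591), -1)) = Mul(Add(Rational(5513, 131), 250), Pow(Add(-115794, -140591), -1)) = Mul(Rational(38263, 131), Pow(-256385, -1)) = Mul(Rational(38263, 131), Rational(-1, 256385)) = Rational(-38263, 33586435)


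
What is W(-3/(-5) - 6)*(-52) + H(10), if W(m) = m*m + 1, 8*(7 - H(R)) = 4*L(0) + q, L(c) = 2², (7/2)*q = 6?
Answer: -547237/350 ≈ -1563.5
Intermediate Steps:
q = 12/7 (q = (2/7)*6 = 12/7 ≈ 1.7143)
L(c) = 4
H(R) = 67/14 (H(R) = 7 - (4*4 + 12/7)/8 = 7 - (16 + 12/7)/8 = 7 - ⅛*124/7 = 7 - 31/14 = 67/14)
W(m) = 1 + m² (W(m) = m² + 1 = 1 + m²)
W(-3/(-5) - 6)*(-52) + H(10) = (1 + (-3/(-5) - 6)²)*(-52) + 67/14 = (1 + (-3*(-⅕) - 6)²)*(-52) + 67/14 = (1 + (⅗ - 6)²)*(-52) + 67/14 = (1 + (-27/5)²)*(-52) + 67/14 = (1 + 729/25)*(-52) + 67/14 = (754/25)*(-52) + 67/14 = -39208/25 + 67/14 = -547237/350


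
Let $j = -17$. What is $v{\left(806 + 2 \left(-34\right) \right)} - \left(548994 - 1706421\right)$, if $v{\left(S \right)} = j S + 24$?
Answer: $1144905$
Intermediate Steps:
$v{\left(S \right)} = 24 - 17 S$ ($v{\left(S \right)} = - 17 S + 24 = 24 - 17 S$)
$v{\left(806 + 2 \left(-34\right) \right)} - \left(548994 - 1706421\right) = \left(24 - 17 \left(806 + 2 \left(-34\right)\right)\right) - \left(548994 - 1706421\right) = \left(24 - 17 \left(806 - 68\right)\right) - \left(548994 - 1706421\right) = \left(24 - 12546\right) - -1157427 = \left(24 - 12546\right) + 1157427 = -12522 + 1157427 = 1144905$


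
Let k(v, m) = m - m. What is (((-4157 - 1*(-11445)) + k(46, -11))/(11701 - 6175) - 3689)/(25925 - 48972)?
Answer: 10189063/63678861 ≈ 0.16001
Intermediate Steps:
k(v, m) = 0
(((-4157 - 1*(-11445)) + k(46, -11))/(11701 - 6175) - 3689)/(25925 - 48972) = (((-4157 - 1*(-11445)) + 0)/(11701 - 6175) - 3689)/(25925 - 48972) = (((-4157 + 11445) + 0)/5526 - 3689)/(-23047) = ((7288 + 0)*(1/5526) - 3689)*(-1/23047) = (7288*(1/5526) - 3689)*(-1/23047) = (3644/2763 - 3689)*(-1/23047) = -10189063/2763*(-1/23047) = 10189063/63678861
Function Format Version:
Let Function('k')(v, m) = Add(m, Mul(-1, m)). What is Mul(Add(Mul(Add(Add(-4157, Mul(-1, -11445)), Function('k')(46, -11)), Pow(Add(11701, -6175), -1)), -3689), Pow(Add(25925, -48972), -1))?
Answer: Rational(10189063, 63678861) ≈ 0.16001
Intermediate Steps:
Function('k')(v, m) = 0
Mul(Add(Mul(Add(Add(-4157, Mul(-1, -11445)), Function('k')(46, -11)), Pow(Add(11701, -6175), -1)), -3689), Pow(Add(25925, -48972), -1)) = Mul(Add(Mul(Add(Add(-4157, Mul(-1, -11445)), 0), Pow(Add(11701, -6175), -1)), -3689), Pow(Add(25925, -48972), -1)) = Mul(Add(Mul(Add(Add(-4157, 11445), 0), Pow(5526, -1)), -3689), Pow(-23047, -1)) = Mul(Add(Mul(Add(7288, 0), Rational(1, 5526)), -3689), Rational(-1, 23047)) = Mul(Add(Mul(7288, Rational(1, 5526)), -3689), Rational(-1, 23047)) = Mul(Add(Rational(3644, 2763), -3689), Rational(-1, 23047)) = Mul(Rational(-10189063, 2763), Rational(-1, 23047)) = Rational(10189063, 63678861)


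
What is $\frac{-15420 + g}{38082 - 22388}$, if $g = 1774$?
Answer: $- \frac{6823}{7847} \approx -0.8695$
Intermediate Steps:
$\frac{-15420 + g}{38082 - 22388} = \frac{-15420 + 1774}{38082 - 22388} = - \frac{13646}{15694} = \left(-13646\right) \frac{1}{15694} = - \frac{6823}{7847}$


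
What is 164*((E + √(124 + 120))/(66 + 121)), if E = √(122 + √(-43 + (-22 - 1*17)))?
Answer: 164*√(122 + I*√82)/187 + 328*√61/187 ≈ 23.393 + 0.35925*I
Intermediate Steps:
E = √(122 + I*√82) (E = √(122 + √(-43 + (-22 - 17))) = √(122 + √(-43 - 39)) = √(122 + √(-82)) = √(122 + I*√82) ≈ 11.053 + 0.40964*I)
164*((E + √(124 + 120))/(66 + 121)) = 164*((√(122 + I*√82) + √(124 + 120))/(66 + 121)) = 164*((√(122 + I*√82) + √244)/187) = 164*((√(122 + I*√82) + 2*√61)*(1/187)) = 164*(√(122 + I*√82)/187 + 2*√61/187) = 164*√(122 + I*√82)/187 + 328*√61/187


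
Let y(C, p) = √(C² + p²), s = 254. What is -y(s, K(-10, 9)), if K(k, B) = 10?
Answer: -2*√16154 ≈ -254.20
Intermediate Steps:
-y(s, K(-10, 9)) = -√(254² + 10²) = -√(64516 + 100) = -√64616 = -2*√16154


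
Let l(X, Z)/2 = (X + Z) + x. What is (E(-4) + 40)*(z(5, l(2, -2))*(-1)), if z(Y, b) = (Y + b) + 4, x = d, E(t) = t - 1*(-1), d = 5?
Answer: -703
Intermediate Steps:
E(t) = 1 + t (E(t) = t + 1 = 1 + t)
x = 5
l(X, Z) = 10 + 2*X + 2*Z (l(X, Z) = 2*((X + Z) + 5) = 2*(5 + X + Z) = 10 + 2*X + 2*Z)
z(Y, b) = 4 + Y + b
(E(-4) + 40)*(z(5, l(2, -2))*(-1)) = ((1 - 4) + 40)*((4 + 5 + (10 + 2*2 + 2*(-2)))*(-1)) = (-3 + 40)*((4 + 5 + (10 + 4 - 4))*(-1)) = 37*((4 + 5 + 10)*(-1)) = 37*(19*(-1)) = 37*(-19) = -703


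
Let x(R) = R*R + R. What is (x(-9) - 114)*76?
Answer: -3192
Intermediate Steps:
x(R) = R + R**2 (x(R) = R**2 + R = R + R**2)
(x(-9) - 114)*76 = (-9*(1 - 9) - 114)*76 = (-9*(-8) - 114)*76 = (72 - 114)*76 = -42*76 = -3192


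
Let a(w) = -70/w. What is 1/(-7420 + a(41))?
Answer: -41/304290 ≈ -0.00013474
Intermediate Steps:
1/(-7420 + a(41)) = 1/(-7420 - 70/41) = 1/(-304290/41) = -41/304290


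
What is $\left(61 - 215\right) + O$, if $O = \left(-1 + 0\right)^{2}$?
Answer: $-153$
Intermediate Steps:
$O = 1$ ($O = \left(-1\right)^{2} = 1$)
$\left(61 - 215\right) + O = \left(61 - 215\right) + 1 = -154 + 1 = -153$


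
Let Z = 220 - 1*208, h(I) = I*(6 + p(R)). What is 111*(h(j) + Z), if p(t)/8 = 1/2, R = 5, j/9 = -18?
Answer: -178488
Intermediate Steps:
j = -162 (j = 9*(-18) = -162)
p(t) = 4 (p(t) = 8/2 = 8*(1/2) = 4)
h(I) = 10*I (h(I) = I*(6 + 4) = I*10 = 10*I)
Z = 12 (Z = 220 - 208 = 12)
111*(h(j) + Z) = 111*(10*(-162) + 12) = 111*(-1620 + 12) = 111*(-1608) = -178488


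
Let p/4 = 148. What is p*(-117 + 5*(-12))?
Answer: -104784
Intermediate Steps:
p = 592 (p = 4*148 = 592)
p*(-117 + 5*(-12)) = 592*(-117 + 5*(-12)) = 592*(-117 - 60) = 592*(-177) = -104784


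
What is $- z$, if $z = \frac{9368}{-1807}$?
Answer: $\frac{9368}{1807} \approx 5.1843$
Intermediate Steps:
$z = - \frac{9368}{1807}$ ($z = 9368 \left(- \frac{1}{1807}\right) = - \frac{9368}{1807} \approx -5.1843$)
$- z = \left(-1\right) \left(- \frac{9368}{1807}\right) = \frac{9368}{1807}$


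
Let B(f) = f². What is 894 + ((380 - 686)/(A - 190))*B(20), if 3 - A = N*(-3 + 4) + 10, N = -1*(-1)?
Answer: 16634/11 ≈ 1512.2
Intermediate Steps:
N = 1
A = -8 (A = 3 - (1*(-3 + 4) + 10) = 3 - (1*1 + 10) = 3 - (1 + 10) = 3 - 1*11 = 3 - 11 = -8)
894 + ((380 - 686)/(A - 190))*B(20) = 894 + ((380 - 686)/(-8 - 190))*20² = 894 - 306/(-198)*400 = 894 - 306*(-1/198)*400 = 894 + (17/11)*400 = 894 + 6800/11 = 16634/11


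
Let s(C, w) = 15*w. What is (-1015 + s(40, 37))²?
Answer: 211600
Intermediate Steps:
(-1015 + s(40, 37))² = (-1015 + 15*37)² = (-1015 + 555)² = (-460)² = 211600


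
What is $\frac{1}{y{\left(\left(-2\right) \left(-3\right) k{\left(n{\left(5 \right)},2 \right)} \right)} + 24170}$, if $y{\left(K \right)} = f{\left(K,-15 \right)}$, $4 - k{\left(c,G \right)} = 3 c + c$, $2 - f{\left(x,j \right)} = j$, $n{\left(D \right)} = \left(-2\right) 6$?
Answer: $\frac{1}{24187} \approx 4.1345 \cdot 10^{-5}$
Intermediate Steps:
$n{\left(D \right)} = -12$
$f{\left(x,j \right)} = 2 - j$
$k{\left(c,G \right)} = 4 - 4 c$ ($k{\left(c,G \right)} = 4 - \left(3 c + c\right) = 4 - 4 c$)
$y{\left(K \right)} = 17$ ($y{\left(K \right)} = 2 - -15 = 2 + 15 = 17$)
$\frac{1}{y{\left(\left(-2\right) \left(-3\right) k{\left(n{\left(5 \right)},2 \right)} \right)} + 24170} = \frac{1}{17 + 24170} = \frac{1}{24187}$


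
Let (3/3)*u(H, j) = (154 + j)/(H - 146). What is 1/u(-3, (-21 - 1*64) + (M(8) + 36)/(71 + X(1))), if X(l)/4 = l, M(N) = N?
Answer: -11175/5219 ≈ -2.1412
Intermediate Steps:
X(l) = 4*l
u(H, j) = (154 + j)/(-146 + H) (u(H, j) = (154 + j)/(H - 146) = (154 + j)/(-146 + H))
1/u(-3, (-21 - 1*64) + (M(8) + 36)/(71 + X(1))) = 1/((154 + ((-21 - 1*64) + (8 + 36)/(71 + 4*1)))/(-146 - 3)) = 1/((154 + ((-21 - 64) + 44/(71 + 4)))/(-149)) = 1/(-(154 + (-85 + 44/75))/149) = 1/(-(154 - 6331/75)/149) = 1/(-1/149*5219/75) = 1/(-5219/11175) = -11175/5219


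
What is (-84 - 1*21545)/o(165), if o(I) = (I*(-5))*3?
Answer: 21629/2475 ≈ 8.7390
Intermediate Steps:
o(I) = -15*I (o(I) = -5*I*3 = -15*I)
(-84 - 1*21545)/o(165) = (-84 - 1*21545)/((-15*165)) = (-84 - 21545)/(-2475) = -21629*(-1/2475) = 21629/2475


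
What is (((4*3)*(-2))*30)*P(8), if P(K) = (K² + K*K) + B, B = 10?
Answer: -99360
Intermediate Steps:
P(K) = 10 + 2*K² (P(K) = (K² + K*K) + 10 = (K² + K²) + 10 = 2*K² + 10 = 10 + 2*K²)
(((4*3)*(-2))*30)*P(8) = (((4*3)*(-2))*30)*(10 + 2*8²) = ((12*(-2))*30)*(10 + 2*64) = (-24*30)*(10 + 128) = -720*138 = -99360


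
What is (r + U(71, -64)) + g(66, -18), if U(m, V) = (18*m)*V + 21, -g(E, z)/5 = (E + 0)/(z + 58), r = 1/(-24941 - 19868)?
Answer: -14657785657/179236 ≈ -81779.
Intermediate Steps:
r = -1/44809 (r = 1/(-44809) = -1/44809 ≈ -2.2317e-5)
g(E, z) = -5*E/(58 + z) (g(E, z) = -5*(E + 0)/(z + 58) = -5*E/(58 + z))
U(m, V) = 21 + 18*V*m (U(m, V) = 18*V*m + 21 = 21 + 18*V*m)
(r + U(71, -64)) + g(66, -18) = (-1/44809 + (21 + 18*(-64)*71)) - 5*66/(58 - 18) = (-1/44809 + (21 - 81792)) - 5*66/40 = (-1/44809 - 81771) - 5*66*1/40 = -3664076740/44809 - 33/4 = -14657785657/179236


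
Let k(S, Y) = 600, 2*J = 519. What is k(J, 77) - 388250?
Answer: -387650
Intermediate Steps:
J = 519/2 (J = (½)*519 = 519/2 ≈ 259.50)
k(J, 77) - 388250 = 600 - 388250 = -387650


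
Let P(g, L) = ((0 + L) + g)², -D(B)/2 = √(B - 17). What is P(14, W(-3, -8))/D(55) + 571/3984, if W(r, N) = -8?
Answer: 571/3984 - 9*√38/19 ≈ -2.7767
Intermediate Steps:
D(B) = -2*√(-17 + B) (D(B) = -2*√(B - 17) = -2*√(-17 + B))
P(g, L) = (L + g)²
P(14, W(-3, -8))/D(55) + 571/3984 = (-8 + 14)²/((-2*√(-17 + 55))) + 571/3984 = 6²/((-2*√38)) + 571*(1/3984) = 36*(-√38/76) + 571/3984 = -9*√38/19 + 571/3984 = 571/3984 - 9*√38/19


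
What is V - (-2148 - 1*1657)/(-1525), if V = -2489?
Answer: -759906/305 ≈ -2491.5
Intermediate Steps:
V - (-2148 - 1*1657)/(-1525) = -2489 - (-2148 - 1*1657)/(-1525) = -2489 - (-2148 - 1657)*(-1)/1525 = -2489 - (-3805)*(-1)/1525 = -2489 - 1*761/305 = -2489 - 761/305 = -759906/305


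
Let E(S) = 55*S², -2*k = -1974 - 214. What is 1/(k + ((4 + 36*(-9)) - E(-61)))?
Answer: -1/203881 ≈ -4.9048e-6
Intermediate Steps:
k = 1094 (k = -(-1974 - 214)/2 = -½*(-2188) = 1094)
1/(k + ((4 + 36*(-9)) - E(-61))) = 1/(1094 + ((4 + 36*(-9)) - 55*(-61)²)) = 1/(1094 + ((4 - 324) - 55*3721)) = 1/(1094 + (-320 - 1*204655)) = 1/(1094 + (-320 - 204655)) = 1/(1094 - 204975) = 1/(-203881) = -1/203881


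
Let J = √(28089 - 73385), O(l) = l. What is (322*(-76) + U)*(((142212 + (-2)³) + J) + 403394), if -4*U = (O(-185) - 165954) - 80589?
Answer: 20301701580 + 148840*I*√2831 ≈ 2.0302e+10 + 7.9194e+6*I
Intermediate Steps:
U = 61682 (U = -((-185 - 165954) - 80589)/4 = -(-166139 - 80589)/4 = -¼*(-246728) = 61682)
J = 4*I*√2831 (J = √(-45296) = 4*I*√2831 ≈ 212.83*I)
(322*(-76) + U)*(((142212 + (-2)³) + J) + 403394) = (322*(-76) + 61682)*(((142212 + (-2)³) + 4*I*√2831) + 403394) = (-24472 + 61682)*(((142212 - 8) + 4*I*√2831) + 403394) = 37210*((142204 + 4*I*√2831) + 403394) = 37210*(545598 + 4*I*√2831) = 20301701580 + 148840*I*√2831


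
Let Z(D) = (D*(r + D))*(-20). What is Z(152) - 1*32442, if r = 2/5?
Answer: -495738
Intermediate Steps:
r = 2/5 (r = 2*(1/5) = 2/5 ≈ 0.40000)
Z(D) = -20*D*(2/5 + D) (Z(D) = (D*(2/5 + D))*(-20) = -20*D*(2/5 + D))
Z(152) - 1*32442 = -4*152*(2 + 5*152) - 1*32442 = -4*152*(2 + 760) - 32442 = -4*152*762 - 32442 = -463296 - 32442 = -495738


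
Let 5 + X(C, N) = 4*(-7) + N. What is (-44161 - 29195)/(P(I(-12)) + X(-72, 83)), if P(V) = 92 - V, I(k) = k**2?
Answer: 36678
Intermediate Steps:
X(C, N) = -33 + N (X(C, N) = -5 + (4*(-7) + N) = -5 + (-28 + N) = -33 + N)
(-44161 - 29195)/(P(I(-12)) + X(-72, 83)) = (-44161 - 29195)/((92 - 1*(-12)**2) + (-33 + 83)) = -73356/((92 - 1*144) + 50) = -73356/((92 - 144) + 50) = -73356/(-52 + 50) = -73356/(-2) = -73356*(-1/2) = 36678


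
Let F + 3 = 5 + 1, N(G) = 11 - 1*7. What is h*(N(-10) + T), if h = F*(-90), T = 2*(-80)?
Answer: 42120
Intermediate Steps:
N(G) = 4 (N(G) = 11 - 7 = 4)
F = 3 (F = -3 + (5 + 1) = -3 + 6 = 3)
T = -160
h = -270 (h = 3*(-90) = -270)
h*(N(-10) + T) = -270*(4 - 160) = -270*(-156) = 42120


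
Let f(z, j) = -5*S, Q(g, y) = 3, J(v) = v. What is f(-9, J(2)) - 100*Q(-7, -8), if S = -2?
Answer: -290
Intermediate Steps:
f(z, j) = 10 (f(z, j) = -5*(-2) = 10)
f(-9, J(2)) - 100*Q(-7, -8) = 10 - 100*3 = 10 - 300 = -290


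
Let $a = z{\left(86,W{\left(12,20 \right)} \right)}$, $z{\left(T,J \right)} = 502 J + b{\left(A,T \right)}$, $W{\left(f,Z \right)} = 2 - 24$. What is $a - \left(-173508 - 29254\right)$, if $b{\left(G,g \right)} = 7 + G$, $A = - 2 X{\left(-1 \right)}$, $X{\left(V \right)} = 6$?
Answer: $191713$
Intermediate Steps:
$A = -12$ ($A = \left(-2\right) 6 = -12$)
$W{\left(f,Z \right)} = -22$ ($W{\left(f,Z \right)} = 2 - 24 = -22$)
$z{\left(T,J \right)} = -5 + 502 J$ ($z{\left(T,J \right)} = 502 J + \left(7 - 12\right) = 502 J - 5 = -5 + 502 J$)
$a = -11049$ ($a = -5 + 502 \left(-22\right) = -5 - 11044 = -11049$)
$a - \left(-173508 - 29254\right) = -11049 - \left(-173508 - 29254\right) = -11049 - -202762 = -11049 + 202762 = 191713$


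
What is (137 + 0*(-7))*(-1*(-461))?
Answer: 63157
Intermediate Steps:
(137 + 0*(-7))*(-1*(-461)) = (137 + 0)*461 = 137*461 = 63157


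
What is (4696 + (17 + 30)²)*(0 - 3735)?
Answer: -25790175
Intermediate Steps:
(4696 + (17 + 30)²)*(0 - 3735) = (4696 + 47²)*(-3735) = (4696 + 2209)*(-3735) = 6905*(-3735) = -25790175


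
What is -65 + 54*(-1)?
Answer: -119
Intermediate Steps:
-65 + 54*(-1) = -65 - 54 = -119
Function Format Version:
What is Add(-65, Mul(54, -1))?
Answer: -119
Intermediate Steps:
Add(-65, Mul(54, -1)) = Add(-65, -54) = -119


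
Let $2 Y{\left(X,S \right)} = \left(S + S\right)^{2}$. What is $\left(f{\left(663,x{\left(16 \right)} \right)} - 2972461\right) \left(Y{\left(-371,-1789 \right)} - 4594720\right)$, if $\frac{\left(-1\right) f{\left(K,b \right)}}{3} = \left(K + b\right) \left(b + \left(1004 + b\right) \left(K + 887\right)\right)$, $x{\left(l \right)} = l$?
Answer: $-5822682675379066$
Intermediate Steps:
$Y{\left(X,S \right)} = 2 S^{2}$ ($Y{\left(X,S \right)} = \frac{\left(S + S\right)^{2}}{2} = \frac{\left(2 S\right)^{2}}{2} = \frac{4 S^{2}}{2} = 2 S^{2}$)
$f{\left(K,b \right)} = - 3 \left(K + b\right) \left(b + \left(887 + K\right) \left(1004 + b\right)\right)$ ($f{\left(K,b \right)} = - 3 \left(K + b\right) \left(b + \left(1004 + b\right) \left(K + 887\right)\right) = - 3 \left(K + b\right) \left(b + \left(1004 + b\right) \left(887 + K\right)\right) = - 3 \left(K + b\right) \left(b + \left(887 + K\right) \left(1004 + b\right)\right)$)
$\left(f{\left(663,x{\left(16 \right)} \right)} - 2972461\right) \left(Y{\left(-371,-1789 \right)} - 4594720\right) = \left(\left(\left(-2671644\right) 663 - 42746304 - 3012 \cdot 663^{2} - 2664 \cdot 16^{2} - 3763188 \cdot 16 - 1989 \cdot 16^{2} - 48 \cdot 663^{2}\right) - 2972461\right) \left(2 \left(-1789\right)^{2} - 4594720\right) = \left(\left(-1771299972 - 42746304 - 1323981828 - 681984 - 60211008 - 1989 \cdot 256 - 48 \cdot 439569\right) - 2972461\right) \left(2 \cdot 3200521 - 4594720\right) = \left(\left(-1771299972 - 42746304 - 1323981828 - 681984 - 60211008 - 509184 - 21099312\right) - 2972461\right) \left(6401042 - 4594720\right) = \left(-3220529592 - 2972461\right) 1806322 = \left(-3223502053\right) 1806322 = -5822682675379066$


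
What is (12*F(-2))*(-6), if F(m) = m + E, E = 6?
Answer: -288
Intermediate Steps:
F(m) = 6 + m (F(m) = m + 6 = 6 + m)
(12*F(-2))*(-6) = (12*(6 - 2))*(-6) = (12*4)*(-6) = 48*(-6) = -288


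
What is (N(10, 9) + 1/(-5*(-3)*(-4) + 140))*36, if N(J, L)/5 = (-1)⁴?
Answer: 3609/20 ≈ 180.45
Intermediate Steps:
N(J, L) = 5 (N(J, L) = 5*(-1)⁴ = 5*1 = 5)
(N(10, 9) + 1/(-5*(-3)*(-4) + 140))*36 = (5 + 1/(-5*(-3)*(-4) + 140))*36 = (5 + 1/(15*(-4) + 140))*36 = (5 + 1/(-60 + 140))*36 = (5 + 1/80)*36 = (401/80)*36 = 3609/20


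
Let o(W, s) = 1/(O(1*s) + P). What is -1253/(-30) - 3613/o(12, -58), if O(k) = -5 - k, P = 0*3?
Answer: -5743417/30 ≈ -1.9145e+5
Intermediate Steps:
P = 0
o(W, s) = 1/(-5 - s) (o(W, s) = 1/((-5 - s) + 0) = 1/(-5 - s))
-1253/(-30) - 3613/o(12, -58) = -1253/(-30) - 3613/((-1/(5 - 58))) = -1253*(-1/30) - 3613/((-1/(-53))) = 1253/30 - 3613/((-1*(-1/53))) = 1253/30 - 3613/1/53 = 1253/30 - 3613*53 = 1253/30 - 191489 = -5743417/30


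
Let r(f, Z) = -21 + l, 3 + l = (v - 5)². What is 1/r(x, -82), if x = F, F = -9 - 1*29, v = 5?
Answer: -1/24 ≈ -0.041667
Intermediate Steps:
F = -38 (F = -9 - 29 = -38)
x = -38
l = -3 (l = -3 + (5 - 5)² = -3 + 0² = -3 + 0 = -3)
r(f, Z) = -24 (r(f, Z) = -21 - 3 = -24)
1/r(x, -82) = 1/(-24) = -1/24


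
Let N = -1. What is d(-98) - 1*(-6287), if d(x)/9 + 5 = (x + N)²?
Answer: 94451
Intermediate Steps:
d(x) = -45 + 9*(-1 + x)² (d(x) = -45 + 9*(x - 1)² = -45 + 9*(-1 + x)²)
d(-98) - 1*(-6287) = (-45 + 9*(-1 - 98)²) - 1*(-6287) = (-45 + 9*(-99)²) + 6287 = (-45 + 9*9801) + 6287 = (-45 + 88209) + 6287 = 88164 + 6287 = 94451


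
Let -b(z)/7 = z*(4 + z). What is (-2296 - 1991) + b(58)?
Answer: -29459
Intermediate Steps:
b(z) = -7*z*(4 + z)
(-2296 - 1991) + b(58) = (-2296 - 1991) - 7*58*(4 + 58) = -4287 - 7*58*62 = -4287 - 25172 = -29459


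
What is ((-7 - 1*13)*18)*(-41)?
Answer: 14760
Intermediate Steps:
((-7 - 1*13)*18)*(-41) = ((-7 - 13)*18)*(-41) = -20*18*(-41) = -360*(-41) = 14760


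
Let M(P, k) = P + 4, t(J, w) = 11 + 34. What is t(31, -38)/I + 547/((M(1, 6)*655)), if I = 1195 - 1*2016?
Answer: 301712/2688775 ≈ 0.11221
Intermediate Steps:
t(J, w) = 45
I = -821 (I = 1195 - 2016 = -821)
M(P, k) = 4 + P
t(31, -38)/I + 547/((M(1, 6)*655)) = 45/(-821) + 547/(((4 + 1)*655)) = 45*(-1/821) + 547/((5*655)) = -45/821 + 547/3275 = 301712/2688775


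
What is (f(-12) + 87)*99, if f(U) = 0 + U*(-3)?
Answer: 12177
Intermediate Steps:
f(U) = -3*U (f(U) = 0 - 3*U = -3*U)
(f(-12) + 87)*99 = (-3*(-12) + 87)*99 = (36 + 87)*99 = 123*99 = 12177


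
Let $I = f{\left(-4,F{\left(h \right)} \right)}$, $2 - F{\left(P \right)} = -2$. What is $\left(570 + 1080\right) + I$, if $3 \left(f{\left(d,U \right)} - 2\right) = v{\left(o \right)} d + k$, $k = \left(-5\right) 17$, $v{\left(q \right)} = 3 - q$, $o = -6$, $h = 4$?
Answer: $\frac{4835}{3} \approx 1611.7$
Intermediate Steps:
$F{\left(P \right)} = 4$ ($F{\left(P \right)} = 2 - -2 = 2 + 2 = 4$)
$k = -85$
$f{\left(d,U \right)} = - \frac{79}{3} + 3 d$ ($f{\left(d,U \right)} = 2 + \frac{\left(3 - -6\right) d - 85}{3} = 2 + \frac{\left(3 + 6\right) d - 85}{3} = 2 + \frac{9 d - 85}{3} = 2 + \frac{-85 + 9 d}{3} = 2 + \left(- \frac{85}{3} + 3 d\right) = - \frac{79}{3} + 3 d$)
$I = - \frac{115}{3}$ ($I = - \frac{79}{3} + 3 \left(-4\right) = - \frac{79}{3} - 12 = - \frac{115}{3} \approx -38.333$)
$\left(570 + 1080\right) + I = \left(570 + 1080\right) - \frac{115}{3} = 1650 - \frac{115}{3} = \frac{4835}{3}$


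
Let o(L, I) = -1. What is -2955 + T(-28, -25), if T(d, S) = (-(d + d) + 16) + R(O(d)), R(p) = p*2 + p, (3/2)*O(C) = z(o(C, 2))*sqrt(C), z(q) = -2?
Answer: -2883 - 8*I*sqrt(7) ≈ -2883.0 - 21.166*I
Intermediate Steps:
O(C) = -4*sqrt(C)/3 (O(C) = 2*(-2*sqrt(C))/3 = -4*sqrt(C)/3)
R(p) = 3*p (R(p) = 2*p + p = 3*p)
T(d, S) = 16 - 4*sqrt(d) - 2*d (T(d, S) = (-(d + d) + 16) + 3*(-4*sqrt(d)/3) = (-2*d + 16) - 4*sqrt(d) = (16 - 2*d) - 4*sqrt(d) = 16 - 4*sqrt(d) - 2*d)
-2955 + T(-28, -25) = -2955 + (16 - 8*I*sqrt(7) - 2*(-28)) = -2955 + (16 - 8*I*sqrt(7) + 56) = -2955 + (72 - 8*I*sqrt(7)) = -2883 - 8*I*sqrt(7)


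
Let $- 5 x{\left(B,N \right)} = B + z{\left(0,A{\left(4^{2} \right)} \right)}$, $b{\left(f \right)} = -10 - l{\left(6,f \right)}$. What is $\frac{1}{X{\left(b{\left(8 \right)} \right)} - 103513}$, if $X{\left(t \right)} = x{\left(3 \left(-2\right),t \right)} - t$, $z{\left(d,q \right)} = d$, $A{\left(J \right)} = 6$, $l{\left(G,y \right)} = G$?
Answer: $- \frac{5}{517479} \approx -9.6622 \cdot 10^{-6}$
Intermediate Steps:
$b{\left(f \right)} = -16$ ($b{\left(f \right)} = -10 - 6 = -16$)
$x{\left(B,N \right)} = - \frac{B}{5}$ ($x{\left(B,N \right)} = - \frac{B + 0}{5} = - \frac{B}{5}$)
$X{\left(t \right)} = \frac{6}{5} - t$ ($X{\left(t \right)} = - \frac{3 \left(-2\right)}{5} - t = \left(- \frac{1}{5}\right) \left(-6\right) - t = \frac{6}{5} - t$)
$\frac{1}{X{\left(b{\left(8 \right)} \right)} - 103513} = \frac{1}{\left(\frac{6}{5} - -16\right) - 103513} = \frac{1}{\left(\frac{6}{5} + 16\right) - 103513} = \frac{1}{\frac{86}{5} - 103513} = \frac{1}{- \frac{517479}{5}} = - \frac{5}{517479}$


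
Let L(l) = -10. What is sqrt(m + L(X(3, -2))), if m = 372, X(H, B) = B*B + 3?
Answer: sqrt(362) ≈ 19.026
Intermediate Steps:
X(H, B) = 3 + B**2 (X(H, B) = B**2 + 3 = 3 + B**2)
sqrt(m + L(X(3, -2))) = sqrt(372 - 10) = sqrt(362)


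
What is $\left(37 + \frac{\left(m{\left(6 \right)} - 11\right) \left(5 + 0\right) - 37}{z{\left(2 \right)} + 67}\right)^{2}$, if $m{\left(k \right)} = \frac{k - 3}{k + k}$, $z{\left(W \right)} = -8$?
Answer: $\frac{70040161}{55696} \approx 1257.5$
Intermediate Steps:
$m{\left(k \right)} = \frac{-3 + k}{2 k}$
$\left(37 + \frac{\left(m{\left(6 \right)} - 11\right) \left(5 + 0\right) - 37}{z{\left(2 \right)} + 67}\right)^{2} = \left(37 + \frac{\left(\frac{-3 + 6}{2 \cdot 6} - 11\right) \left(5 + 0\right) - 37}{-8 + 67}\right)^{2} = \left(37 + \frac{\left(\frac{1}{2} \cdot \frac{1}{6} \cdot 3 - 11\right) 5 - 37}{59}\right)^{2} = \left(37 + \left(\left(\frac{1}{4} - 11\right) 5 - 37\right) \frac{1}{59}\right)^{2} = \left(37 + \left(\left(- \frac{43}{4}\right) 5 - 37\right) \frac{1}{59}\right)^{2} = \left(37 + \left(- \frac{215}{4} - 37\right) \frac{1}{59}\right)^{2} = \left(37 - \frac{363}{236}\right)^{2} = \left(\frac{8369}{236}\right)^{2} = \frac{70040161}{55696}$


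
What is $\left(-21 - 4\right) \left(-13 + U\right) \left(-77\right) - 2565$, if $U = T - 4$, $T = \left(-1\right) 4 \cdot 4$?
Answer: $-66090$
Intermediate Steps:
$T = -16$ ($T = \left(-4\right) 4 = -16$)
$U = -20$ ($U = -16 - 4 = -20$)
$\left(-21 - 4\right) \left(-13 + U\right) \left(-77\right) - 2565 = \left(-21 - 4\right) \left(-13 - 20\right) \left(-77\right) - 2565 = \left(-25\right) \left(-33\right) \left(-77\right) - 2565 = 825 \left(-77\right) - 2565 = -63525 - 2565 = -66090$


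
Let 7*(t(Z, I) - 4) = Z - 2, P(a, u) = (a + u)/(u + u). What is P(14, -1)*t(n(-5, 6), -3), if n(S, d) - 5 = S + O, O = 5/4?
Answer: -1417/56 ≈ -25.304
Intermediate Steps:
P(a, u) = (a + u)/(2*u) (P(a, u) = (a + u)/((2*u)) = (a + u)*(1/(2*u)) = (a + u)/(2*u))
O = 5/4 (O = 5*(1/4) = 5/4 ≈ 1.2500)
n(S, d) = 25/4 + S (n(S, d) = 5 + (S + 5/4) = 5 + (5/4 + S) = 25/4 + S)
t(Z, I) = 26/7 + Z/7 (t(Z, I) = 4 + (Z - 2)/7 = 4 + (-2 + Z)/7 = 4 + (-2/7 + Z/7) = 26/7 + Z/7)
P(14, -1)*t(n(-5, 6), -3) = ((1/2)*(14 - 1)/(-1))*(26/7 + (25/4 - 5)/7) = ((1/2)*(-1)*13)*(26/7 + (1/7)*(5/4)) = -13*(26/7 + 5/28)/2 = -13/2*109/28 = -1417/56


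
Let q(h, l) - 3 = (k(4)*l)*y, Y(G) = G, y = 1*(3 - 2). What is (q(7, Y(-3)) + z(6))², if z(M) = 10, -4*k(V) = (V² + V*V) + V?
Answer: 1600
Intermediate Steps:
k(V) = -V²/2 - V/4 (k(V) = -((V² + V*V) + V)/4 = -((V² + V²) + V)/4 = -(2*V² + V)/4 = -(V + 2*V²)/4 = -V²/2 - V/4)
y = 1 (y = 1*1 = 1)
q(h, l) = 3 - 9*l (q(h, l) = 3 + ((-¼*4*(1 + 2*4))*l)*1 = 3 + ((-¼*4*(1 + 8))*l)*1 = 3 + ((-¼*4*9)*l)*1 = 3 - 9*l*1 = 3 - 9*l)
(q(7, Y(-3)) + z(6))² = ((3 - 9*(-3)) + 10)² = ((3 + 27) + 10)² = (30 + 10)² = 40² = 1600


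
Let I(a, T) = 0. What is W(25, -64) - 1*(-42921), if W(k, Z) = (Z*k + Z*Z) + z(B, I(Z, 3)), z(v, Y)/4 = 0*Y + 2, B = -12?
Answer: 45425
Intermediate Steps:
z(v, Y) = 8 (z(v, Y) = 4*(0*Y + 2) = 4*(0 + 2) = 4*2 = 8)
W(k, Z) = 8 + Z² + Z*k (W(k, Z) = (Z*k + Z*Z) + 8 = (Z*k + Z²) + 8 = (Z² + Z*k) + 8 = 8 + Z² + Z*k)
W(25, -64) - 1*(-42921) = (8 + (-64)² - 64*25) - 1*(-42921) = (8 + 4096 - 1600) + 42921 = 2504 + 42921 = 45425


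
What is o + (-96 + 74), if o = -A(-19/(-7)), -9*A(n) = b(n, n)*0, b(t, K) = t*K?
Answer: -22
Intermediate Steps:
b(t, K) = K*t
A(n) = 0 (A(n) = -n*n*0/9 = -n**2*0/9 = -1/9*0 = 0)
o = 0 (o = -1*0 = 0)
o + (-96 + 74) = 0 + (-96 + 74) = 0 - 22 = -22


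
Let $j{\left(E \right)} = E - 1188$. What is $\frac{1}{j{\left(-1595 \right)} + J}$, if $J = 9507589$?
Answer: $\frac{1}{9504806} \approx 1.0521 \cdot 10^{-7}$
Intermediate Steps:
$j{\left(E \right)} = -1188 + E$
$\frac{1}{j{\left(-1595 \right)} + J} = \frac{1}{\left(-1188 - 1595\right) + 9507589} = \frac{1}{-2783 + 9507589} = \frac{1}{9504806}$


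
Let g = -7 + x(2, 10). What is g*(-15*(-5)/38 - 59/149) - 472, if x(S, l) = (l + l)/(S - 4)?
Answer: -2824325/5662 ≈ -498.82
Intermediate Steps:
x(S, l) = 2*l/(-4 + S) (x(S, l) = (2*l)/(-4 + S) = 2*l/(-4 + S))
g = -17 (g = -7 + 2*10/(-4 + 2) = -7 + 2*10/(-2) = -7 + 2*10*(-1/2) = -7 - 10 = -17)
g*(-15*(-5)/38 - 59/149) - 472 = -17*(-15*(-5)/38 - 59/149) - 472 = -17*(75*(1/38) - 59*1/149) - 472 = -17*(75/38 - 59/149) - 472 = -17*8933/5662 - 472 = -151861/5662 - 472 = -2824325/5662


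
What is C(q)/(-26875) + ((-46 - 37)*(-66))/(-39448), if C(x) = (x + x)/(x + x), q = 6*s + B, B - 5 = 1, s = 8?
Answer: -73630349/530082500 ≈ -0.13890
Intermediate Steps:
B = 6 (B = 5 + 1 = 6)
q = 54 (q = 6*8 + 6 = 48 + 6 = 54)
C(x) = 1 (C(x) = (2*x)/((2*x)) = (2*x)*(1/(2*x)) = 1)
C(q)/(-26875) + ((-46 - 37)*(-66))/(-39448) = 1/(-26875) + ((-46 - 37)*(-66))/(-39448) = 1*(-1/26875) - 83*(-66)*(-1/39448) = -1/26875 + 5478*(-1/39448) = -1/26875 - 2739/19724 = -73630349/530082500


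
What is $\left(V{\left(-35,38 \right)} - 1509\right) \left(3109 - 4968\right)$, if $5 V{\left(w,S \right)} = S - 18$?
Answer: $2797795$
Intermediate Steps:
$V{\left(w,S \right)} = - \frac{18}{5} + \frac{S}{5}$ ($V{\left(w,S \right)} = \frac{S - 18}{5} = \frac{-18 + S}{5} = - \frac{18}{5} + \frac{S}{5}$)
$\left(V{\left(-35,38 \right)} - 1509\right) \left(3109 - 4968\right) = \left(\left(- \frac{18}{5} + \frac{1}{5} \cdot 38\right) - 1509\right) \left(3109 - 4968\right) = \left(\left(- \frac{18}{5} + \frac{38}{5}\right) - 1509\right) \left(-1859\right) = \left(4 - 1509\right) \left(-1859\right) = \left(-1505\right) \left(-1859\right) = 2797795$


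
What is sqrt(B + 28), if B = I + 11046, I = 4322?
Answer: 2*sqrt(3849) ≈ 124.08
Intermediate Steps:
B = 15368 (B = 4322 + 11046 = 15368)
sqrt(B + 28) = sqrt(15368 + 28) = sqrt(15396) = 2*sqrt(3849)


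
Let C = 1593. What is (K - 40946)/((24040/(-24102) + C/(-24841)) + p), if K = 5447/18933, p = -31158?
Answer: 77356849155281787/58867380467828551 ≈ 1.3141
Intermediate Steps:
K = 5447/18933 (K = 5447*(1/18933) = 5447/18933 ≈ 0.28770)
(K - 40946)/((24040/(-24102) + C/(-24841)) + p) = (5447/18933 - 40946)/((24040/(-24102) + 1593/(-24841)) - 31158) = -775225171/(18933*((24040*(-1/24102) + 1593*(-1/24841)) - 31158)) = -775225171/(18933*((-12020/12051 - 1593/24841) - 31158)) = -775225171/(18933*(-317786063/299358891 - 31158)) = -775225171/(18933*(-9327742111841/299358891)) = -775225171/18933*(-299358891/9327742111841) = 77356849155281787/58867380467828551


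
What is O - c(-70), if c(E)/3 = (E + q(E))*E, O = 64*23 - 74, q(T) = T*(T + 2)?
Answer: 986298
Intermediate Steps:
q(T) = T*(2 + T)
O = 1398 (O = 1472 - 74 = 1398)
c(E) = 3*E*(E + E*(2 + E)) (c(E) = 3*((E + E*(2 + E))*E) = 3*(E*(E + E*(2 + E))) = 3*E*(E + E*(2 + E)))
O - c(-70) = 1398 - 3*(-70)²*(3 - 70) = 1398 - 3*4900*(-67) = 1398 - 1*(-984900) = 1398 + 984900 = 986298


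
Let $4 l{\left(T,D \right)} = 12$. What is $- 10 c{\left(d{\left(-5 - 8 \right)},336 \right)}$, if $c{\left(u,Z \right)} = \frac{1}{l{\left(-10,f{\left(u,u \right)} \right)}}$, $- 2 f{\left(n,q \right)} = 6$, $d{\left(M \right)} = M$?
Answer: $- \frac{10}{3} \approx -3.3333$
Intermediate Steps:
$f{\left(n,q \right)} = -3$ ($f{\left(n,q \right)} = \left(- \frac{1}{2}\right) 6 = -3$)
$l{\left(T,D \right)} = 3$ ($l{\left(T,D \right)} = \frac{1}{4} \cdot 12 = 3$)
$c{\left(u,Z \right)} = \frac{1}{3}$
$- 10 c{\left(d{\left(-5 - 8 \right)},336 \right)} = \left(-10\right) \frac{1}{3} = - \frac{10}{3}$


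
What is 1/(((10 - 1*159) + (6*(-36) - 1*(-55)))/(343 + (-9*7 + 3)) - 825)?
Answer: -283/233785 ≈ -0.0012105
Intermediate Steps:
1/(((10 - 1*159) + (6*(-36) - 1*(-55)))/(343 + (-9*7 + 3)) - 825) = 1/(((10 - 159) + (-216 + 55))/(343 + (-63 + 3)) - 825) = 1/((-149 - 161)/(343 - 60) - 825) = 1/(-310/283 - 825) = 1/(-233785/283) = -283/233785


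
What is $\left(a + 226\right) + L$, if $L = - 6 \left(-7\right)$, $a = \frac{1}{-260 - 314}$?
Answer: $\frac{153831}{574} \approx 268.0$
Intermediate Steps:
$a = - \frac{1}{574}$ ($a = \frac{1}{-574} = - \frac{1}{574} \approx -0.0017422$)
$L = 42$ ($L = \left(-1\right) \left(-42\right) = 42$)
$\left(a + 226\right) + L = \left(- \frac{1}{574} + 226\right) + 42 = \frac{129723}{574} + 42 = \frac{153831}{574}$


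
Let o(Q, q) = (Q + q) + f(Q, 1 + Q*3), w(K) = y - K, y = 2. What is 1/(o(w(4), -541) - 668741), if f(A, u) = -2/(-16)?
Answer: -8/5354271 ≈ -1.4941e-6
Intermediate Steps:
w(K) = 2 - K
f(A, u) = ⅛ (f(A, u) = -2*(-1/16) = ⅛)
o(Q, q) = ⅛ + Q + q (o(Q, q) = (Q + q) + ⅛ = ⅛ + Q + q)
1/(o(w(4), -541) - 668741) = 1/((⅛ + (2 - 1*4) - 541) - 668741) = 1/((⅛ + (2 - 4) - 541) - 668741) = 1/((⅛ - 2 - 541) - 668741) = 1/(-4343/8 - 668741) = 1/(-5354271/8) = -8/5354271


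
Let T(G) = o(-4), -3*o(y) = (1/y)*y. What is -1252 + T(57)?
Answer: -3757/3 ≈ -1252.3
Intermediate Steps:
o(y) = -⅓ (o(y) = -1/y*y/3 = -y/(3*y) = -⅓*1 = -⅓)
T(G) = -⅓
-1252 + T(57) = -1252 - ⅓ = -3757/3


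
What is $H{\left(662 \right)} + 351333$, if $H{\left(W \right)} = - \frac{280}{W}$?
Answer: $\frac{116291083}{331} \approx 3.5133 \cdot 10^{5}$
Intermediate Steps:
$H{\left(662 \right)} + 351333 = - \frac{280}{662} + 351333 = \left(-280\right) \frac{1}{662} + 351333 = - \frac{140}{331} + 351333 = \frac{116291083}{331}$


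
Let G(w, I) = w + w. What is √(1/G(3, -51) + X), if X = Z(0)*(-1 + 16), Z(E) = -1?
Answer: I*√534/6 ≈ 3.8514*I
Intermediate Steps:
G(w, I) = 2*w
X = -15 (X = -(-1 + 16) = -1*15 = -15)
√(1/G(3, -51) + X) = √(1/(2*3) - 15) = √(1/6 - 15) = √(⅙ - 15) = √(-89/6) = I*√534/6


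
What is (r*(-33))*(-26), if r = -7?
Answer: -6006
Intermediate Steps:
(r*(-33))*(-26) = -7*(-33)*(-26) = 231*(-26) = -6006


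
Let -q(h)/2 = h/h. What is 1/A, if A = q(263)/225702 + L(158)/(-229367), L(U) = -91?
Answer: 25884295317/10040074 ≈ 2578.1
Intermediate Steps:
q(h) = -2 (q(h) = -2*h/h = -2*1 = -2)
A = 10040074/25884295317 (A = -2/225702 - 91/(-229367) = -2*1/225702 - 91*(-1/229367) = -1/112851 + 91/229367 = 10040074/25884295317 ≈ 0.00038788)
1/A = 1/(10040074/25884295317) = 25884295317/10040074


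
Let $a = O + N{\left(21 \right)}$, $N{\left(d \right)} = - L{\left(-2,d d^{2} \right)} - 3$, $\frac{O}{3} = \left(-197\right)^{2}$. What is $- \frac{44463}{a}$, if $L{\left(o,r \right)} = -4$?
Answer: $- \frac{44463}{116428} \approx -0.38189$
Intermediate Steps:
$O = 116427$ ($O = 3 \left(-197\right)^{2} = 3 \cdot 38809 = 116427$)
$N{\left(d \right)} = 1$ ($N{\left(d \right)} = \left(-1\right) \left(-4\right) - 3 = 4 - 3 = 1$)
$a = 116428$ ($a = 116427 + 1 = 116428$)
$- \frac{44463}{a} = - \frac{44463}{116428}$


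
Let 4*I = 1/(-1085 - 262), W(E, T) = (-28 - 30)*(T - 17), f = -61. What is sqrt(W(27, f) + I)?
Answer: sqrt(32833543917)/2694 ≈ 67.261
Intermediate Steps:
W(E, T) = 986 - 58*T (W(E, T) = -58*(-17 + T) = 986 - 58*T)
I = -1/5388 (I = 1/(4*(-1085 - 262)) = (1/4)/(-1347) = (1/4)*(-1/1347) = -1/5388 ≈ -0.00018560)
sqrt(W(27, f) + I) = sqrt((986 - 58*(-61)) - 1/5388) = sqrt((986 + 3538) - 1/5388) = sqrt(4524 - 1/5388) = sqrt(24375311/5388) = sqrt(32833543917)/2694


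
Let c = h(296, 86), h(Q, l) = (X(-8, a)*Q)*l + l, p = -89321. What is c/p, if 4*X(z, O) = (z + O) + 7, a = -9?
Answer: 63554/89321 ≈ 0.71152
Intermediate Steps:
X(z, O) = 7/4 + O/4 + z/4 (X(z, O) = ((z + O) + 7)/4 = ((O + z) + 7)/4 = (7 + O + z)/4 = 7/4 + O/4 + z/4)
h(Q, l) = l - 5*Q*l/2 (h(Q, l) = ((7/4 + (¼)*(-9) + (¼)*(-8))*Q)*l + l = ((7/4 - 9/4 - 2)*Q)*l + l = (-5*Q/2)*l + l = -5*Q*l/2 + l = l - 5*Q*l/2)
c = -63554 (c = (½)*86*(2 - 5*296) = (½)*86*(2 - 1480) = (½)*86*(-1478) = -63554)
c/p = -63554/(-89321) = -63554*(-1/89321) = 63554/89321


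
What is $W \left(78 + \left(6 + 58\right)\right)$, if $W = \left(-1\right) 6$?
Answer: $-852$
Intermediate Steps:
$W = -6$
$W \left(78 + \left(6 + 58\right)\right) = - 6 \left(78 + \left(6 + 58\right)\right) = - 6 \left(78 + 64\right) = \left(-6\right) 142 = -852$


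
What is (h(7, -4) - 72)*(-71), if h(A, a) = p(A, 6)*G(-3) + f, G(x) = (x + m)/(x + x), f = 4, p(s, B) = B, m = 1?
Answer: 4686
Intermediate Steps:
G(x) = (1 + x)/(2*x) (G(x) = (x + 1)/(x + x) = (1 + x)/((2*x)) = (1 + x)*(1/(2*x)) = (1 + x)/(2*x))
h(A, a) = 6 (h(A, a) = 6*((½)*(1 - 3)/(-3)) + 4 = 6*((½)*(-⅓)*(-2)) + 4 = 6*(⅓) + 4 = 2 + 4 = 6)
(h(7, -4) - 72)*(-71) = (6 - 72)*(-71) = -66*(-71) = 4686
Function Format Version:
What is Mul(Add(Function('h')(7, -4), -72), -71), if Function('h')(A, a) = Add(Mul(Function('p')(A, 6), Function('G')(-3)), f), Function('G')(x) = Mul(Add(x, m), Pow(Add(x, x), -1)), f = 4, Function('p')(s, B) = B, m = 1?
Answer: 4686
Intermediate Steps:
Function('G')(x) = Mul(Rational(1, 2), Pow(x, -1), Add(1, x)) (Function('G')(x) = Mul(Add(x, 1), Pow(Add(x, x), -1)) = Mul(Add(1, x), Pow(Mul(2, x), -1)) = Mul(Add(1, x), Mul(Rational(1, 2), Pow(x, -1))) = Mul(Rational(1, 2), Pow(x, -1), Add(1, x)))
Function('h')(A, a) = 6 (Function('h')(A, a) = Add(Mul(6, Mul(Rational(1, 2), Pow(-3, -1), Add(1, -3))), 4) = Add(Mul(6, Mul(Rational(1, 2), Rational(-1, 3), -2)), 4) = Add(Mul(6, Rational(1, 3)), 4) = Add(2, 4) = 6)
Mul(Add(Function('h')(7, -4), -72), -71) = Mul(Add(6, -72), -71) = Mul(-66, -71) = 4686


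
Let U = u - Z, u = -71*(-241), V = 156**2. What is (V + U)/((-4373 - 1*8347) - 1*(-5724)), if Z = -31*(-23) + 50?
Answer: -10171/1749 ≈ -5.8153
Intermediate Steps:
Z = 763 (Z = 713 + 50 = 763)
V = 24336
u = 17111
U = 16348 (U = 17111 - 1*763 = 17111 - 763 = 16348)
(V + U)/((-4373 - 1*8347) - 1*(-5724)) = (24336 + 16348)/((-4373 - 1*8347) - 1*(-5724)) = 40684/((-4373 - 8347) + 5724) = 40684/(-12720 + 5724) = 40684/(-6996) = 40684*(-1/6996) = -10171/1749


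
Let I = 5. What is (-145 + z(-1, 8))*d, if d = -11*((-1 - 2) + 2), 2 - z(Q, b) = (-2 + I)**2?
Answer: -1672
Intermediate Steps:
z(Q, b) = -7 (z(Q, b) = 2 - (-2 + 5)**2 = 2 - 1*3**2 = 2 - 1*9 = 2 - 9 = -7)
d = 11 (d = -11*(-3 + 2) = -11*(-1) = 11)
(-145 + z(-1, 8))*d = (-145 - 7)*11 = -152*11 = -1672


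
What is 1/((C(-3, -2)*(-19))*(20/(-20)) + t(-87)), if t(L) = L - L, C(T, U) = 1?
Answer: 1/19 ≈ 0.052632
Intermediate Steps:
t(L) = 0
1/((C(-3, -2)*(-19))*(20/(-20)) + t(-87)) = 1/((1*(-19))*(20/(-20)) + 0) = 1/(-380*(-1)/20 + 0) = 1/(-19*(-1) + 0) = 1/(19 + 0) = 1/19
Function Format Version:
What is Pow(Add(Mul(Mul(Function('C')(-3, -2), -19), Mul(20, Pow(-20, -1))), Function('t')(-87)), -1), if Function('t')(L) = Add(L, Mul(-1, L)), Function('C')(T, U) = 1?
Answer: Rational(1, 19) ≈ 0.052632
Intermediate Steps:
Function('t')(L) = 0
Pow(Add(Mul(Mul(Function('C')(-3, -2), -19), Mul(20, Pow(-20, -1))), Function('t')(-87)), -1) = Pow(Add(Mul(Mul(1, -19), Mul(20, Pow(-20, -1))), 0), -1) = Pow(Add(Mul(-19, Mul(20, Rational(-1, 20))), 0), -1) = Pow(Add(Mul(-19, -1), 0), -1) = Pow(Add(19, 0), -1) = Pow(19, -1) = Rational(1, 19)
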